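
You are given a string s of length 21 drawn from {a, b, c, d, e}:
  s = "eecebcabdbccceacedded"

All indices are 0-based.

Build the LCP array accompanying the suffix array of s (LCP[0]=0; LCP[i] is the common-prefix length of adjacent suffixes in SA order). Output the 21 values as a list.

[0, 1, 0, 2, 1, 0, 1, 2, 1, 2, 2, 0, 1, 1, 1, 0, 1, 1, 1, 2, 1]

rank | idx | suffix
   0 |   6 | abdbccceacedded
   1 |  14 | acedded
   2 |   4 | bcabdbccceacedded
   3 |   9 | bccceacedded
   4 |   7 | bdbccceacedded
   5 |   5 | cabdbccceacedded
   6 |  10 | ccceacedded
   7 |  11 | cceacedded
   8 |  12 | ceacedded
   9 |   2 | cebcabdbccceacedded
  10 |  15 | cedded
  11 |  20 | d
  12 |   8 | dbccceacedded
  13 |  17 | dded
  14 |  18 | ded
  15 |  13 | eacedded
  16 |   3 | ebcabdbccceacedded
  17 |   1 | ecebcabdbccceacedded
  18 |  19 | ed
  19 |  16 | edded
  20 |   0 | eecebcabdbccceacedded

SA = [6, 14, 4, 9, 7, 5, 10, 11, 12, 2, 15, 20, 8, 17, 18, 13, 3, 1, 19, 16, 0]
i: (SA[i-1],SA[i]) lcp shared
  1: (6,14) 1 'a'
  2: (14,4) 0 ''
  3: (4,9) 2 'bc'
  4: (9,7) 1 'b'
  5: (7,5) 0 ''
  6: (5,10) 1 'c'
  7: (10,11) 2 'cc'
  8: (11,12) 1 'c'
  9: (12,2) 2 'ce'
  10: (2,15) 2 'ce'
  11: (15,20) 0 ''
  12: (20,8) 1 'd'
  13: (8,17) 1 'd'
  14: (17,18) 1 'd'
  15: (18,13) 0 ''
  16: (13,3) 1 'e'
  17: (3,1) 1 'e'
  18: (1,19) 1 'e'
  19: (19,16) 2 'ed'
  20: (16,0) 1 'e'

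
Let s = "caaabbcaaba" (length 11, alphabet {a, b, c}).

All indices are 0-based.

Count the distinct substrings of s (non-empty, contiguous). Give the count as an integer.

52

rank→(start, suffix):
  0 → (10, 'a')
  1 → (1, 'aaabbcaaba')
  2 → (7, 'aaba')
  3 → (2, 'aabbcaaba')
  4 → (8, 'aba')
  5 → (3, 'abbcaaba')
  6 → (9, 'ba')
  7 → (4, 'bbcaaba')
  8 → (5, 'bcaaba')
  9 → (0, 'caaabbcaaba')
  10 → (6, 'caaba')

SA = [10, 1, 7, 2, 8, 3, 9, 4, 5, 0, 6]
rank  pair      lcp
   1  s[10:],s[1:]  1  'a'
   2  s[1:],s[7:]  2  'aa'
   3  s[7:],s[2:]  3  'aab'
   4  s[2:],s[8:]  1  'a'
   5  s[8:],s[3:]  2  'ab'
   6  s[3:],s[9:]  0  ''
   7  s[9:],s[4:]  1  'b'
   8  s[4:],s[5:]  1  'b'
   9  s[5:],s[0:]  0  ''
  10  s[0:],s[6:]  3  'caa'

n(n+1)/2 = 11·12/2 = 66
Σ LCP = 0 + 1 + 2 + 3 + 1 + 2 + 0 + 1 + 1 + 0 + 3 = 14
distinct = 66 − 14 = 52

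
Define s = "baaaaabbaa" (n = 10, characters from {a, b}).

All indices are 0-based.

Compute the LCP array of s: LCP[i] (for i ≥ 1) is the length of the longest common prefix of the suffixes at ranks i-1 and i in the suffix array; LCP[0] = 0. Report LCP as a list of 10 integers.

[0, 1, 2, 4, 3, 2, 1, 0, 3, 1]

rank→(start, suffix):
  0 → (9, 'a')
  1 → (8, 'aa')
  2 → (1, 'aaaaabbaa')
  3 → (2, 'aaaabbaa')
  4 → (3, 'aaabbaa')
  5 → (4, 'aabbaa')
  6 → (5, 'abbaa')
  7 → (7, 'baa')
  8 → (0, 'baaaaabbaa')
  9 → (6, 'bbaa')

SA = [9, 8, 1, 2, 3, 4, 5, 7, 0, 6]
[i] adj suffixes → lcp
  [1] 9/8 → 1 ('a')
  [2] 8/1 → 2 ('aa')
  [3] 1/2 → 4 ('aaaa')
  [4] 2/3 → 3 ('aaa')
  [5] 3/4 → 2 ('aa')
  [6] 4/5 → 1 ('a')
  [7] 5/7 → 0 ('')
  [8] 7/0 → 3 ('baa')
  [9] 0/6 → 1 ('b')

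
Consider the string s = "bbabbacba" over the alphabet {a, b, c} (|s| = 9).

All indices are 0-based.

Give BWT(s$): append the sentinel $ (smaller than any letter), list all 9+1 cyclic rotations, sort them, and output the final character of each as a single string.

abbbcbb$aa

rank  rotation    last
    0  $bbabbacba  a
    1  a$bbabbacb  b
    2  abbacba$bb  b
    3  acba$bbabb  b
    4  ba$bbabbac  c
    5  babbacba$b  b
    6  bacba$bbab  b
    7  bbabbacba$  $
    8  bbacba$bba  a
    9  cba$bbabba  a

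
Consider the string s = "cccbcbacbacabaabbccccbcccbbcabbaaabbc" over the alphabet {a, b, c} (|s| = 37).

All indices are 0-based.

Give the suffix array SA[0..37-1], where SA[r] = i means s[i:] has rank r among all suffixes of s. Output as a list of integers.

[31, 32, 13, 11, 28, 33, 14, 9, 6, 30, 12, 8, 5, 29, 34, 25, 15, 35, 26, 3, 21, 16, 36, 10, 27, 7, 4, 24, 2, 20, 23, 1, 19, 22, 0, 18, 17]

sorted suffixes:
  #0 SA[0]=31  'aaabbc'
  #1 SA[1]=32  'aabbc'
  #2 SA[2]=13  'aabbccccbcccbbcabbaaabbc'
  #3 SA[3]=11  'abaabbccccbcccbbcabbaaabbc'
  #4 SA[4]=28  'abbaaabbc'
  #5 SA[5]=33  'abbc'
  #6 SA[6]=14  'abbccccbcccbbcabbaaabbc'
  #7 SA[7]=9  'acabaabbccccbcccbbcabbaaabbc'
  #8 SA[8]=6  'acbacabaabbccccbcccbbcabbaaabbc'
  #9 SA[9]=30  'baaabbc'
  #10 SA[10]=12  'baabbccccbcccbbcabbaaabbc'
  #11 SA[11]=8  'bacabaabbccccbcccbbcabbaaabbc'
  #12 SA[12]=5  'bacbacabaabbccccbcccbbcabbaaabbc'
  #13 SA[13]=29  'bbaaabbc'
  #14 SA[14]=34  'bbc'
  #15 SA[15]=25  'bbcabbaaabbc'
  #16 SA[16]=15  'bbccccbcccbbcabbaaabbc'
  #17 SA[17]=35  'bc'
  #18 SA[18]=26  'bcabbaaabbc'
  #19 SA[19]=3  'bcbacbacabaabbccccbcccbbcabbaaabbc'
  #20 SA[20]=21  'bcccbbcabbaaabbc'
  #21 SA[21]=16  'bccccbcccbbcabbaaabbc'
  #22 SA[22]=36  'c'
  #23 SA[23]=10  'cabaabbccccbcccbbcabbaaabbc'
  #24 SA[24]=27  'cabbaaabbc'
  #25 SA[25]=7  'cbacabaabbccccbcccbbcabbaaabbc'
  #26 SA[26]=4  'cbacbacabaabbccccbcccbbcabbaaabbc'
  #27 SA[27]=24  'cbbcabbaaabbc'
  #28 SA[28]=2  'cbcbacbacabaabbccccbcccbbcabbaaabbc'
  #29 SA[29]=20  'cbcccbbcabbaaabbc'
  #30 SA[30]=23  'ccbbcabbaaabbc'
  #31 SA[31]=1  'ccbcbacbacabaabbccccbcccbbcabbaaabbc'
  #32 SA[32]=19  'ccbcccbbcabbaaabbc'
  #33 SA[33]=22  'cccbbcabbaaabbc'
  #34 SA[34]=0  'cccbcbacbacabaabbccccbcccbbcabbaaabbc'
  #35 SA[35]=18  'cccbcccbbcabbaaabbc'
  #36 SA[36]=17  'ccccbcccbbcabbaaabbc'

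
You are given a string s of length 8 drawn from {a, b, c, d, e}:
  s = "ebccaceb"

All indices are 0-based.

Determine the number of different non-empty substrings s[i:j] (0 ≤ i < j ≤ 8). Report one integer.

sorted suffixes:
  #0 SA[0]=4  'aceb'
  #1 SA[1]=7  'b'
  #2 SA[2]=1  'bccaceb'
  #3 SA[3]=3  'caceb'
  #4 SA[4]=2  'ccaceb'
  #5 SA[5]=5  'ceb'
  #6 SA[6]=6  'eb'
  #7 SA[7]=0  'ebccaceb'

SA = [4, 7, 1, 3, 2, 5, 6, 0]
[i] adj suffixes → lcp
  [1] 4/7 → 0 ('')
  [2] 7/1 → 1 ('b')
  [3] 1/3 → 0 ('')
  [4] 3/2 → 1 ('c')
  [5] 2/5 → 1 ('c')
  [6] 5/6 → 0 ('')
  [7] 6/0 → 2 ('eb')

n(n+1)/2 = 8·9/2 = 36
Σ LCP = 0 + 0 + 1 + 0 + 1 + 1 + 0 + 2 = 5
distinct = 36 − 5 = 31

31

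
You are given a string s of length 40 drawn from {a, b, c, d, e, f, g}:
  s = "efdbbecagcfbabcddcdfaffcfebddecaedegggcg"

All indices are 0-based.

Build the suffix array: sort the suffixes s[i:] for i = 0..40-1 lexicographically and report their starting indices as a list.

sorted suffixes:
  #0 SA[0]=12  'abcddcdfaffcfebddecaedegggcg'
  #1 SA[1]=31  'aedegggcg'
  #2 SA[2]=20  'affcfebddecaedegggcg'
  #3 SA[3]=7  'agcfbabcddcdfaffcfebddecaedegggcg'
  #4 SA[4]=11  'babcddcdfaffcfebddecaedegggcg'
  #5 SA[5]=3  'bbecagcfbabcddcdfaffcfebddecaedegggcg'
  #6 SA[6]=13  'bcddcdfaffcfebddecaedegggcg'
  #7 SA[7]=26  'bddecaedegggcg'
  #8 SA[8]=4  'becagcfbabcddcdfaffcfebddecaedegggcg'
  #9 SA[9]=30  'caedegggcg'
  #10 SA[10]=6  'cagcfbabcddcdfaffcfebddecaedegggcg'
  #11 SA[11]=14  'cddcdfaffcfebddecaedegggcg'
  #12 SA[12]=17  'cdfaffcfebddecaedegggcg'
  #13 SA[13]=9  'cfbabcddcdfaffcfebddecaedegggcg'
  #14 SA[14]=23  'cfebddecaedegggcg'
  #15 SA[15]=38  'cg'
  #16 SA[16]=2  'dbbecagcfbabcddcdfaffcfebddecaedegggcg'
  #17 SA[17]=16  'dcdfaffcfebddecaedegggcg'
  #18 SA[18]=15  'ddcdfaffcfebddecaedegggcg'
  #19 SA[19]=27  'ddecaedegggcg'
  #20 SA[20]=28  'decaedegggcg'
  #21 SA[21]=33  'degggcg'
  #22 SA[22]=18  'dfaffcfebddecaedegggcg'
  #23 SA[23]=25  'ebddecaedegggcg'
  #24 SA[24]=29  'ecaedegggcg'
  #25 SA[25]=5  'ecagcfbabcddcdfaffcfebddecaedegggcg'
  #26 SA[26]=32  'edegggcg'
  #27 SA[27]=0  'efdbbecagcfbabcddcdfaffcfebddecaedegggcg'
  #28 SA[28]=34  'egggcg'
  #29 SA[29]=19  'faffcfebddecaedegggcg'
  #30 SA[30]=10  'fbabcddcdfaffcfebddecaedegggcg'
  #31 SA[31]=22  'fcfebddecaedegggcg'
  #32 SA[32]=1  'fdbbecagcfbabcddcdfaffcfebddecaedegggcg'
  #33 SA[33]=24  'febddecaedegggcg'
  #34 SA[34]=21  'ffcfebddecaedegggcg'
  #35 SA[35]=39  'g'
  #36 SA[36]=8  'gcfbabcddcdfaffcfebddecaedegggcg'
  #37 SA[37]=37  'gcg'
  #38 SA[38]=36  'ggcg'
  #39 SA[39]=35  'gggcg'

[12, 31, 20, 7, 11, 3, 13, 26, 4, 30, 6, 14, 17, 9, 23, 38, 2, 16, 15, 27, 28, 33, 18, 25, 29, 5, 32, 0, 34, 19, 10, 22, 1, 24, 21, 39, 8, 37, 36, 35]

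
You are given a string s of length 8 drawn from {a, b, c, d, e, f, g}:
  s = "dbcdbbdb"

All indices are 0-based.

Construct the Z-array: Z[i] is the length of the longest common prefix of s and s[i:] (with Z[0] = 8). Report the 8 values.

Z[0]=8
i=1: outside box; Z[1]=0
i=2: outside box; Z[2]=0
i=3: outside box; Z[3]=2 extend→box=[3,5)
i=4: min(r-i=1, Z[1]=0)=0; Z[4]=0
i=5: outside box; Z[5]=0
i=6: outside box; Z[6]=2 extend→box=[6,8)
i=7: min(r-i=1, Z[1]=0)=0; Z[7]=0

[8, 0, 0, 2, 0, 0, 2, 0]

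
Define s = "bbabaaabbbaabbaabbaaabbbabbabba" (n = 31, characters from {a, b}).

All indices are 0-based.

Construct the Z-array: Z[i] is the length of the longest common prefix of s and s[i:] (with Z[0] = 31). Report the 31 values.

Z[0]=31
i=1: outside box; Z[1]=1 grow→box=[1,2)
i=2: outside box; Z[2]=0
i=3: outside box; Z[3]=1 grow→box=[3,4)
i=4: outside box; Z[4]=0
i=5: outside box; Z[5]=0
i=6: outside box; Z[6]=0
i=7: outside box; Z[7]=2 grow→box=[7,9)
i=8: min(r-i=1, Z[1]=1)=1; Z[8]=3 grow→box=[8,11)
i=9: min(r-i=2, Z[1]=1)=1; Z[9]=1
i=10: min(r-i=1, Z[2]=0)=0; Z[10]=0
i=11: outside box; Z[11]=0
i=12: outside box; Z[12]=3 grow→box=[12,15)
i=13: min(r-i=2, Z[1]=1)=1; Z[13]=1
i=14: min(r-i=1, Z[2]=0)=0; Z[14]=0
i=15: outside box; Z[15]=0
i=16: outside box; Z[16]=3 grow→box=[16,19)
i=17: min(r-i=2, Z[1]=1)=1; Z[17]=1
i=18: min(r-i=1, Z[2]=0)=0; Z[18]=0
i=19: outside box; Z[19]=0
i=20: outside box; Z[20]=0
i=21: outside box; Z[21]=2 grow→box=[21,23)
i=22: min(r-i=1, Z[1]=1)=1; Z[22]=4 grow→box=[22,26)
i=23: min(r-i=3, Z[1]=1)=1; Z[23]=1
i=24: min(r-i=2, Z[2]=0)=0; Z[24]=0
i=25: min(r-i=1, Z[3]=1)=1; Z[25]=4 grow→box=[25,29)
i=26: min(r-i=3, Z[1]=1)=1; Z[26]=1
i=27: min(r-i=2, Z[2]=0)=0; Z[27]=0
i=28: min(r-i=1, Z[3]=1)=1; Z[28]=3 grow→box=[28,31)
i=29: min(r-i=2, Z[1]=1)=1; Z[29]=1
i=30: min(r-i=1, Z[2]=0)=0; Z[30]=0

[31, 1, 0, 1, 0, 0, 0, 2, 3, 1, 0, 0, 3, 1, 0, 0, 3, 1, 0, 0, 0, 2, 4, 1, 0, 4, 1, 0, 3, 1, 0]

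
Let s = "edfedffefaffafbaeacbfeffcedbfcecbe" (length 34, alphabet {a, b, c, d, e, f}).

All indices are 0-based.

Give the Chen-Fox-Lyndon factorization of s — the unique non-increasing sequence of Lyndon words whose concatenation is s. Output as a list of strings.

["e", "dfedffef", "aff", "afb", "ae", "acbfeffcedbfcecbe"]

emit factor 1: 'e' (i=0, period=1)
emit factor 2: 'dfedffef' (i=1, period=8)
emit factor 3: 'aff' (i=9, period=3)
emit factor 4: 'afb' (i=12, period=3)
emit factor 5: 'ae' (i=15, period=2)
emit factor 6: 'acbfeffcedbfcecbe' (i=17, period=17)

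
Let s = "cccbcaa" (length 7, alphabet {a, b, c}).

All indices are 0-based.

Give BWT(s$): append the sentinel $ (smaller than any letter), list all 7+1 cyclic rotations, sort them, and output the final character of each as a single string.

aaccbcc$

rank  rotation  last
    0  $cccbcaa  a
    1  a$cccbca  a
    2  aa$cccbc  c
    3  bcaa$ccc  c
    4  caa$cccb  b
    5  cbcaa$cc  c
    6  ccbcaa$c  c
    7  cccbcaa$  $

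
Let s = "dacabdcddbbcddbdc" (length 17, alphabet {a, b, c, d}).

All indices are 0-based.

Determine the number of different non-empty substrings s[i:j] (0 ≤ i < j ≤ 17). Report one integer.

sorted suffixes:
  #0 SA[0]=3  'abdcddbbcddbdc'
  #1 SA[1]=1  'acabdcddbbcddbdc'
  #2 SA[2]=9  'bbcddbdc'
  #3 SA[3]=10  'bcddbdc'
  #4 SA[4]=14  'bdc'
  #5 SA[5]=4  'bdcddbbcddbdc'
  #6 SA[6]=16  'c'
  #7 SA[7]=2  'cabdcddbbcddbdc'
  #8 SA[8]=6  'cddbbcddbdc'
  #9 SA[9]=11  'cddbdc'
  #10 SA[10]=0  'dacabdcddbbcddbdc'
  #11 SA[11]=8  'dbbcddbdc'
  #12 SA[12]=13  'dbdc'
  #13 SA[13]=15  'dc'
  #14 SA[14]=5  'dcddbbcddbdc'
  #15 SA[15]=7  'ddbbcddbdc'
  #16 SA[16]=12  'ddbdc'

SA = [3, 1, 9, 10, 14, 4, 16, 2, 6, 11, 0, 8, 13, 15, 5, 7, 12]
rank  pair      lcp
   1  s[3:],s[1:]  1  'a'
   2  s[1:],s[9:]  0  ''
   3  s[9:],s[10:]  1  'b'
   4  s[10:],s[14:]  1  'b'
   5  s[14:],s[4:]  3  'bdc'
   6  s[4:],s[16:]  0  ''
   7  s[16:],s[2:]  1  'c'
   8  s[2:],s[6:]  1  'c'
   9  s[6:],s[11:]  4  'cddb'
  10  s[11:],s[0:]  0  ''
  11  s[0:],s[8:]  1  'd'
  12  s[8:],s[13:]  2  'db'
  13  s[13:],s[15:]  1  'd'
  14  s[15:],s[5:]  2  'dc'
  15  s[5:],s[7:]  1  'd'
  16  s[7:],s[12:]  3  'ddb'

n(n+1)/2 = 17·18/2 = 153
Σ LCP = 0 + 1 + 0 + 1 + 1 + 3 + 0 + 1 + 1 + 4 + 0 + 1 + 2 + 1 + 2 + 1 + 3 = 22
distinct = 153 − 22 = 131

131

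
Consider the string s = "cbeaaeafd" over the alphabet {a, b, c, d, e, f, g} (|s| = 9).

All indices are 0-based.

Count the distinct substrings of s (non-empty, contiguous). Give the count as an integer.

rank→(start, suffix):
  0 → (3, 'aaeafd')
  1 → (4, 'aeafd')
  2 → (6, 'afd')
  3 → (1, 'beaaeafd')
  4 → (0, 'cbeaaeafd')
  5 → (8, 'd')
  6 → (2, 'eaaeafd')
  7 → (5, 'eafd')
  8 → (7, 'fd')

SA = [3, 4, 6, 1, 0, 8, 2, 5, 7]
i: (SA[i-1],SA[i]) lcp shared
  1: (3,4) 1 'a'
  2: (4,6) 1 'a'
  3: (6,1) 0 ''
  4: (1,0) 0 ''
  5: (0,8) 0 ''
  6: (8,2) 0 ''
  7: (2,5) 2 'ea'
  8: (5,7) 0 ''

n(n+1)/2 = 9·10/2 = 45
Σ LCP = 0 + 1 + 1 + 0 + 0 + 0 + 0 + 2 + 0 = 4
distinct = 45 − 4 = 41

41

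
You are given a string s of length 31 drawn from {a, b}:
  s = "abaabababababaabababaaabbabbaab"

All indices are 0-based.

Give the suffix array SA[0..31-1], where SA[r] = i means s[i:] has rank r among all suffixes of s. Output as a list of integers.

[20, 28, 13, 2, 21, 29, 18, 11, 0, 16, 9, 14, 7, 5, 3, 25, 22, 30, 19, 27, 12, 1, 17, 10, 15, 8, 6, 4, 24, 26, 23]

sorted suffixes:
  #0 SA[0]=20  'aaabbabbaab'
  #1 SA[1]=28  'aab'
  #2 SA[2]=13  'aabababaaabbabbaab'
  #3 SA[3]=2  'aabababababaabababaaabbabbaab'
  #4 SA[4]=21  'aabbabbaab'
  #5 SA[5]=29  'ab'
  #6 SA[6]=18  'abaaabbabbaab'
  #7 SA[7]=11  'abaabababaaabbabbaab'
  #8 SA[8]=0  'abaabababababaabababaaabbabbaab'
  #9 SA[9]=16  'ababaaabbabbaab'
  #10 SA[10]=9  'ababaabababaaabbabbaab'
  #11 SA[11]=14  'abababaaabbabbaab'
  #12 SA[12]=7  'abababaabababaaabbabbaab'
  #13 SA[13]=5  'ababababaabababaaabbabbaab'
  #14 SA[14]=3  'abababababaabababaaabbabbaab'
  #15 SA[15]=25  'abbaab'
  #16 SA[16]=22  'abbabbaab'
  #17 SA[17]=30  'b'
  #18 SA[18]=19  'baaabbabbaab'
  #19 SA[19]=27  'baab'
  #20 SA[20]=12  'baabababaaabbabbaab'
  #21 SA[21]=1  'baabababababaabababaaabbabbaab'
  #22 SA[22]=17  'babaaabbabbaab'
  #23 SA[23]=10  'babaabababaaabbabbaab'
  #24 SA[24]=15  'bababaaabbabbaab'
  #25 SA[25]=8  'bababaabababaaabbabbaab'
  #26 SA[26]=6  'babababaabababaaabbabbaab'
  #27 SA[27]=4  'bababababaabababaaabbabbaab'
  #28 SA[28]=24  'babbaab'
  #29 SA[29]=26  'bbaab'
  #30 SA[30]=23  'bbabbaab'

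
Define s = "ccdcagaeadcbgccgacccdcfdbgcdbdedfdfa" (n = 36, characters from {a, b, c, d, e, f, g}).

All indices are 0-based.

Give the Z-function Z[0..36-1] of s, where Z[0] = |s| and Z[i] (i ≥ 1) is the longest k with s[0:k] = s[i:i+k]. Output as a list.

[36, 1, 0, 1, 0, 0, 0, 0, 0, 0, 1, 0, 0, 2, 1, 0, 0, 2, 4, 1, 0, 1, 0, 0, 0, 0, 1, 0, 0, 0, 0, 0, 0, 0, 0, 0]

Z[0]=36
i=1: outside box; Z[1]=1 scan→box=[1,2)
i=2: outside box; Z[2]=0
i=3: outside box; Z[3]=1 scan→box=[3,4)
i=4: outside box; Z[4]=0
i=5: outside box; Z[5]=0
i=6: outside box; Z[6]=0
i=7: outside box; Z[7]=0
i=8: outside box; Z[8]=0
i=9: outside box; Z[9]=0
i=10: outside box; Z[10]=1 scan→box=[10,11)
i=11: outside box; Z[11]=0
i=12: outside box; Z[12]=0
i=13: outside box; Z[13]=2 scan→box=[13,15)
i=14: min(r-i=1, Z[1]=1)=1; Z[14]=1
i=15: outside box; Z[15]=0
i=16: outside box; Z[16]=0
i=17: outside box; Z[17]=2 scan→box=[17,19)
i=18: min(r-i=1, Z[1]=1)=1; Z[18]=4 scan→box=[18,22)
i=19: min(r-i=3, Z[1]=1)=1; Z[19]=1
i=20: min(r-i=2, Z[2]=0)=0; Z[20]=0
i=21: min(r-i=1, Z[3]=1)=1; Z[21]=1
i=22: outside box; Z[22]=0
i=23: outside box; Z[23]=0
i=24: outside box; Z[24]=0
i=25: outside box; Z[25]=0
i=26: outside box; Z[26]=1 scan→box=[26,27)
i=27: outside box; Z[27]=0
i=28: outside box; Z[28]=0
i=29: outside box; Z[29]=0
i=30: outside box; Z[30]=0
i=31: outside box; Z[31]=0
i=32: outside box; Z[32]=0
i=33: outside box; Z[33]=0
i=34: outside box; Z[34]=0
i=35: outside box; Z[35]=0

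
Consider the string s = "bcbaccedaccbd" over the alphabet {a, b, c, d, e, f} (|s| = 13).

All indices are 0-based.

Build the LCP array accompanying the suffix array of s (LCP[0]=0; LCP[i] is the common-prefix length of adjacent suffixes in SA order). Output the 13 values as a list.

sorted suffixes:
  #0 SA[0]=8  'accbd'
  #1 SA[1]=3  'accedaccbd'
  #2 SA[2]=2  'baccedaccbd'
  #3 SA[3]=0  'bcbaccedaccbd'
  #4 SA[4]=11  'bd'
  #5 SA[5]=1  'cbaccedaccbd'
  #6 SA[6]=10  'cbd'
  #7 SA[7]=9  'ccbd'
  #8 SA[8]=4  'ccedaccbd'
  #9 SA[9]=5  'cedaccbd'
  #10 SA[10]=12  'd'
  #11 SA[11]=7  'daccbd'
  #12 SA[12]=6  'edaccbd'

SA = [8, 3, 2, 0, 11, 1, 10, 9, 4, 5, 12, 7, 6]
rank  pair      lcp
   1  s[8:],s[3:]  3  'acc'
   2  s[3:],s[2:]  0  ''
   3  s[2:],s[0:]  1  'b'
   4  s[0:],s[11:]  1  'b'
   5  s[11:],s[1:]  0  ''
   6  s[1:],s[10:]  2  'cb'
   7  s[10:],s[9:]  1  'c'
   8  s[9:],s[4:]  2  'cc'
   9  s[4:],s[5:]  1  'c'
  10  s[5:],s[12:]  0  ''
  11  s[12:],s[7:]  1  'd'
  12  s[7:],s[6:]  0  ''

[0, 3, 0, 1, 1, 0, 2, 1, 2, 1, 0, 1, 0]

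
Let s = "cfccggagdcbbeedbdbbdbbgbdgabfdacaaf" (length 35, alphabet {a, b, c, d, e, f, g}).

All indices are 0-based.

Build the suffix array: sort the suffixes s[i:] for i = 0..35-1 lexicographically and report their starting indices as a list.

[32, 26, 30, 33, 6, 17, 10, 20, 15, 18, 23, 11, 27, 21, 31, 9, 2, 0, 3, 29, 16, 19, 14, 8, 24, 13, 12, 34, 1, 28, 25, 5, 22, 7, 4]

rank→(start, suffix):
  0 → (32, 'aaf')
  1 → (26, 'abfdacaaf')
  2 → (30, 'acaaf')
  3 → (33, 'af')
  4 → (6, 'agdcbbeedbdbbdbbgbdgabfdacaaf')
  5 → (17, 'bbdbbgbdgabfdacaaf')
  6 → (10, 'bbeedbdbbdbbgbdgabfdacaaf')
  7 → (20, 'bbgbdgabfdacaaf')
  8 → (15, 'bdbbdbbgbdgabfdacaaf')
  9 → (18, 'bdbbgbdgabfdacaaf')
  10 → (23, 'bdgabfdacaaf')
  11 → (11, 'beedbdbbdbbgbdgabfdacaaf')
  12 → (27, 'bfdacaaf')
  13 → (21, 'bgbdgabfdacaaf')
  14 → (31, 'caaf')
  15 → (9, 'cbbeedbdbbdbbgbdgabfdacaaf')
  16 → (2, 'ccggagdcbbeedbdbbdbbgbdgabfdacaaf')
  17 → (0, 'cfccggagdcbbeedbdbbdbbgbdgabfdacaaf')
  18 → (3, 'cggagdcbbeedbdbbdbbgbdgabfdacaaf')
  19 → (29, 'dacaaf')
  20 → (16, 'dbbdbbgbdgabfdacaaf')
  21 → (19, 'dbbgbdgabfdacaaf')
  22 → (14, 'dbdbbdbbgbdgabfdacaaf')
  23 → (8, 'dcbbeedbdbbdbbgbdgabfdacaaf')
  24 → (24, 'dgabfdacaaf')
  25 → (13, 'edbdbbdbbgbdgabfdacaaf')
  26 → (12, 'eedbdbbdbbgbdgabfdacaaf')
  27 → (34, 'f')
  28 → (1, 'fccggagdcbbeedbdbbdbbgbdgabfdacaaf')
  29 → (28, 'fdacaaf')
  30 → (25, 'gabfdacaaf')
  31 → (5, 'gagdcbbeedbdbbdbbgbdgabfdacaaf')
  32 → (22, 'gbdgabfdacaaf')
  33 → (7, 'gdcbbeedbdbbdbbgbdgabfdacaaf')
  34 → (4, 'ggagdcbbeedbdbbdbbgbdgabfdacaaf')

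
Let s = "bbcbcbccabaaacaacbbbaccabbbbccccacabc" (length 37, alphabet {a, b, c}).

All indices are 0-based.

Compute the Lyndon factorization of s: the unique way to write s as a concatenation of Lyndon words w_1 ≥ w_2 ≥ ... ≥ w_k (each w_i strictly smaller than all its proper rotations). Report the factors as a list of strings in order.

emit factor 1: 'bbcbcbcc' (i=0, period=8)
emit factor 2: 'ab' (i=8, period=2)
emit factor 3: 'aaacaacbbbaccabbbbccccacabc' (i=10, period=27)

["bbcbcbcc", "ab", "aaacaacbbbaccabbbbccccacabc"]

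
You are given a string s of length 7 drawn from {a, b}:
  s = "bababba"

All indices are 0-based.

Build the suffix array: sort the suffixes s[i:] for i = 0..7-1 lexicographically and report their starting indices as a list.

rank→(start, suffix):
  0 → (6, 'a')
  1 → (1, 'ababba')
  2 → (3, 'abba')
  3 → (5, 'ba')
  4 → (0, 'bababba')
  5 → (2, 'babba')
  6 → (4, 'bba')

[6, 1, 3, 5, 0, 2, 4]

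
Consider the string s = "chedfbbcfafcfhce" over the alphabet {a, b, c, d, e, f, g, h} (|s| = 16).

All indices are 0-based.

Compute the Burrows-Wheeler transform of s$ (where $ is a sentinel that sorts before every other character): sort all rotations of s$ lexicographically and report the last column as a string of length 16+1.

effbhbf$echcdacfc

rank  rotation           last
    0  $chedfbbcfafcfhce  e
    1  afcfhce$chedfbbcf  f
    2  bbcfafcfhce$chedf  f
    3  bcfafcfhce$chedfb  b
    4  ce$chedfbbcfafcfh  h
    5  cfafcfhce$chedfbb  b
    6  cfhce$chedfbbcfaf  f
    7  chedfbbcfafcfhce$  $
    8  dfbbcfafcfhce$che  e
    9  e$chedfbbcfafcfhc  c
   10  edfbbcfafcfhce$ch  h
   11  fafcfhce$chedfbbc  c
   12  fbbcfafcfhce$ched  d
   13  fcfhce$chedfbbcfa  a
   14  fhce$chedfbbcfafc  c
   15  hce$chedfbbcfafcf  f
   16  hedfbbcfafcfhce$c  c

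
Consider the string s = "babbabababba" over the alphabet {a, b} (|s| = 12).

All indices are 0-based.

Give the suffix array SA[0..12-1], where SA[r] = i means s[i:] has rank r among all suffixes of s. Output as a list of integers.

[11, 4, 6, 8, 1, 10, 3, 5, 7, 0, 9, 2]

sorted suffixes:
  #0 SA[0]=11  'a'
  #1 SA[1]=4  'abababba'
  #2 SA[2]=6  'ababba'
  #3 SA[3]=8  'abba'
  #4 SA[4]=1  'abbabababba'
  #5 SA[5]=10  'ba'
  #6 SA[6]=3  'babababba'
  #7 SA[7]=5  'bababba'
  #8 SA[8]=7  'babba'
  #9 SA[9]=0  'babbabababba'
  #10 SA[10]=9  'bba'
  #11 SA[11]=2  'bbabababba'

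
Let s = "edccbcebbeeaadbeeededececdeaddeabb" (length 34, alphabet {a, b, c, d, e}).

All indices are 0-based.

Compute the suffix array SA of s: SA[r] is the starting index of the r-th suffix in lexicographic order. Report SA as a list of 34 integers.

[11, 31, 12, 27, 33, 32, 7, 4, 8, 14, 3, 2, 24, 5, 22, 13, 1, 28, 29, 25, 20, 18, 10, 30, 26, 6, 23, 21, 0, 19, 17, 9, 16, 15]

rank→(start, suffix):
  0 → (11, 'aadbeeededececdeaddeabb')
  1 → (31, 'abb')
  2 → (12, 'adbeeededececdeaddeabb')
  3 → (27, 'addeabb')
  4 → (33, 'b')
  5 → (32, 'bb')
  6 → (7, 'bbeeaadbeeededececdeaddeabb')
  7 → (4, 'bcebbeeaadbeeededececdeaddeabb')
  8 → (8, 'beeaadbeeededececdeaddeabb')
  9 → (14, 'beeededececdeaddeabb')
  10 → (3, 'cbcebbeeaadbeeededececdeaddeabb')
  11 → (2, 'ccbcebbeeaadbeeededececdeaddeabb')
  12 → (24, 'cdeaddeabb')
  13 → (5, 'cebbeeaadbeeededececdeaddeabb')
  14 → (22, 'cecdeaddeabb')
  15 → (13, 'dbeeededececdeaddeabb')
  16 → (1, 'dccbcebbeeaadbeeededececdeaddeabb')
  17 → (28, 'ddeabb')
  18 → (29, 'deabb')
  19 → (25, 'deaddeabb')
  20 → (20, 'dececdeaddeabb')
  21 → (18, 'dedececdeaddeabb')
  22 → (10, 'eaadbeeededececdeaddeabb')
  23 → (30, 'eabb')
  24 → (26, 'eaddeabb')
  25 → (6, 'ebbeeaadbeeededececdeaddeabb')
  26 → (23, 'ecdeaddeabb')
  27 → (21, 'ececdeaddeabb')
  28 → (0, 'edccbcebbeeaadbeeededececdeaddeabb')
  29 → (19, 'edececdeaddeabb')
  30 → (17, 'ededececdeaddeabb')
  31 → (9, 'eeaadbeeededececdeaddeabb')
  32 → (16, 'eededececdeaddeabb')
  33 → (15, 'eeededececdeaddeabb')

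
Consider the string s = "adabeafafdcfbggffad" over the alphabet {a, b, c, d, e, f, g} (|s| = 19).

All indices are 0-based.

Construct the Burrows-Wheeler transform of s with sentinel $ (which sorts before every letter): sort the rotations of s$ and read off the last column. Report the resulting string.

ddf$efafdaafbfacaggb

rank  rotation              last
    0  $adabeafafdcfbggffad  d
    1  abeafafdcfbggffad$ad  d
    2  ad$adabeafafdcfbggff  f
    3  adabeafafdcfbggffad$  $
    4  afafdcfbggffad$adabe  e
    5  afdcfbggffad$adabeaf  f
    6  beafafdcfbggffad$ada  a
    7  bggffad$adabeafafdcf  f
    8  cfbggffad$adabeafafd  d
    9  d$adabeafafdcfbggffa  a
   10  dabeafafdcfbggffad$a  a
   11  dcfbggffad$adabeafaf  f
   12  eafafdcfbggffad$adab  b
   13  fad$adabeafafdcfbggf  f
   14  fafdcfbggffad$adabea  a
   15  fbggffad$adabeafafdc  c
   16  fdcfbggffad$adabeafa  a
   17  ffad$adabeafafdcfbgg  g
   18  gffad$adabeafafdcfbg  g
   19  ggffad$adabeafafdcfb  b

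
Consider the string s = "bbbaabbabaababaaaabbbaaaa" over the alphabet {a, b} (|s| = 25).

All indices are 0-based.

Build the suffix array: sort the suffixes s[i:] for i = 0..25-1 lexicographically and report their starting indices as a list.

[24, 23, 22, 21, 14, 15, 9, 3, 16, 12, 7, 10, 4, 17, 20, 13, 8, 2, 11, 6, 19, 1, 5, 18, 0]

sorted suffixes:
  #0 SA[0]=24  'a'
  #1 SA[1]=23  'aa'
  #2 SA[2]=22  'aaa'
  #3 SA[3]=21  'aaaa'
  #4 SA[4]=14  'aaaabbbaaaa'
  #5 SA[5]=15  'aaabbbaaaa'
  #6 SA[6]=9  'aababaaaabbbaaaa'
  #7 SA[7]=3  'aabbabaababaaaabbbaaaa'
  #8 SA[8]=16  'aabbbaaaa'
  #9 SA[9]=12  'abaaaabbbaaaa'
  #10 SA[10]=7  'abaababaaaabbbaaaa'
  #11 SA[11]=10  'ababaaaabbbaaaa'
  #12 SA[12]=4  'abbabaababaaaabbbaaaa'
  #13 SA[13]=17  'abbbaaaa'
  #14 SA[14]=20  'baaaa'
  #15 SA[15]=13  'baaaabbbaaaa'
  #16 SA[16]=8  'baababaaaabbbaaaa'
  #17 SA[17]=2  'baabbabaababaaaabbbaaaa'
  #18 SA[18]=11  'babaaaabbbaaaa'
  #19 SA[19]=6  'babaababaaaabbbaaaa'
  #20 SA[20]=19  'bbaaaa'
  #21 SA[21]=1  'bbaabbabaababaaaabbbaaaa'
  #22 SA[22]=5  'bbabaababaaaabbbaaaa'
  #23 SA[23]=18  'bbbaaaa'
  #24 SA[24]=0  'bbbaabbabaababaaaabbbaaaa'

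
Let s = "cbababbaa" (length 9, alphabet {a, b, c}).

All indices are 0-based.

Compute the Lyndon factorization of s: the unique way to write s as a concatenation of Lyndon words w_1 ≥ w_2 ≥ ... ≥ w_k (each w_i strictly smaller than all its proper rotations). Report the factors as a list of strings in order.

emit factor 1: 'c' (i=0, period=1)
emit factor 2: 'b' (i=1, period=1)
emit factor 3: 'ababb' (i=2, period=5)
emit factor 4: 'a' (i=7, period=1)
emit factor 5: 'a' (i=8, period=1)

["c", "b", "ababb", "a", "a"]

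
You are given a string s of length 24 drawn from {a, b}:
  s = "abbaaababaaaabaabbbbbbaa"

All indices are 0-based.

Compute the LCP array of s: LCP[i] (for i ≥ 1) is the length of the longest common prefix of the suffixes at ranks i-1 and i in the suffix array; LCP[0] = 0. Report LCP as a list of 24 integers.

[0, 1, 2, 3, 5, 2, 4, 3, 1, 4, 3, 2, 3, 0, 3, 4, 3, 2, 1, 4, 2, 3, 4, 5]

rank | idx | suffix
   0 |  23 | a
   1 |  22 | aa
   2 |   9 | aaaabaabbbbbbaa
   3 |  10 | aaabaabbbbbbaa
   4 |   3 | aaababaaaabaabbbbbbaa
   5 |  11 | aabaabbbbbbaa
   6 |   4 | aababaaaabaabbbbbbaa
   7 |  14 | aabbbbbbaa
   8 |   7 | abaaaabaabbbbbbaa
   9 |  12 | abaabbbbbbaa
  10 |   5 | ababaaaabaabbbbbbaa
  11 |   0 | abbaaababaaaabaabbbbbbaa
  12 |  15 | abbbbbbaa
  13 |  21 | baa
  14 |   8 | baaaabaabbbbbbaa
  15 |   2 | baaababaaaabaabbbbbbaa
  16 |  13 | baabbbbbbaa
  17 |   6 | babaaaabaabbbbbbaa
  18 |  20 | bbaa
  19 |   1 | bbaaababaaaabaabbbbbbaa
  20 |  19 | bbbaa
  21 |  18 | bbbbaa
  22 |  17 | bbbbbaa
  23 |  16 | bbbbbbaa

SA = [23, 22, 9, 10, 3, 11, 4, 14, 7, 12, 5, 0, 15, 21, 8, 2, 13, 6, 20, 1, 19, 18, 17, 16]
[i] adj suffixes → lcp
  [1] 23/22 → 1 ('a')
  [2] 22/9 → 2 ('aa')
  [3] 9/10 → 3 ('aaa')
  [4] 10/3 → 5 ('aaaba')
  [5] 3/11 → 2 ('aa')
  [6] 11/4 → 4 ('aaba')
  [7] 4/14 → 3 ('aab')
  [8] 14/7 → 1 ('a')
  [9] 7/12 → 4 ('abaa')
  [10] 12/5 → 3 ('aba')
  [11] 5/0 → 2 ('ab')
  [12] 0/15 → 3 ('abb')
  [13] 15/21 → 0 ('')
  [14] 21/8 → 3 ('baa')
  [15] 8/2 → 4 ('baaa')
  [16] 2/13 → 3 ('baa')
  [17] 13/6 → 2 ('ba')
  [18] 6/20 → 1 ('b')
  [19] 20/1 → 4 ('bbaa')
  [20] 1/19 → 2 ('bb')
  [21] 19/18 → 3 ('bbb')
  [22] 18/17 → 4 ('bbbb')
  [23] 17/16 → 5 ('bbbbb')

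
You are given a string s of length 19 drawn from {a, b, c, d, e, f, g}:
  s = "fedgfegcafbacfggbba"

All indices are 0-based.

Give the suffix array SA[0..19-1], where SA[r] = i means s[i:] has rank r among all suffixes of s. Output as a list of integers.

[18, 11, 8, 17, 10, 16, 7, 12, 2, 1, 5, 9, 0, 4, 13, 15, 6, 3, 14]

sorted suffixes:
  #0 SA[0]=18  'a'
  #1 SA[1]=11  'acfggbba'
  #2 SA[2]=8  'afbacfggbba'
  #3 SA[3]=17  'ba'
  #4 SA[4]=10  'bacfggbba'
  #5 SA[5]=16  'bba'
  #6 SA[6]=7  'cafbacfggbba'
  #7 SA[7]=12  'cfggbba'
  #8 SA[8]=2  'dgfegcafbacfggbba'
  #9 SA[9]=1  'edgfegcafbacfggbba'
  #10 SA[10]=5  'egcafbacfggbba'
  #11 SA[11]=9  'fbacfggbba'
  #12 SA[12]=0  'fedgfegcafbacfggbba'
  #13 SA[13]=4  'fegcafbacfggbba'
  #14 SA[14]=13  'fggbba'
  #15 SA[15]=15  'gbba'
  #16 SA[16]=6  'gcafbacfggbba'
  #17 SA[17]=3  'gfegcafbacfggbba'
  #18 SA[18]=14  'ggbba'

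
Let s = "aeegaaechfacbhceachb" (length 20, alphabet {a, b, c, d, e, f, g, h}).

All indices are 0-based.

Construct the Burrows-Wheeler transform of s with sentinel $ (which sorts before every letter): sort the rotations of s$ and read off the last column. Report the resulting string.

rank  rotation               last
    0  $aeegaaechfacbhceachb  b
    1  aaechfacbhceachb$aeeg  g
    2  acbhceachb$aeegaaechf  f
    3  achb$aeegaaechfacbhce  e
    4  aechfacbhceachb$aeega  a
    5  aeegaaechfacbhceachb$  $
    6  b$aeegaaechfacbhceach  h
    7  bhceachb$aeegaaechfac  c
    8  cbhceachb$aeegaaechfa  a
    9  ceachb$aeegaaechfacbh  h
   10  chb$aeegaaechfacbhcea  a
   11  chfacbhceachb$aeegaae  e
   12  eachb$aeegaaechfacbhc  c
   13  echfacbhceachb$aeegaa  a
   14  eegaaechfacbhceachb$a  a
   15  egaaechfacbhceachb$ae  e
   16  facbhceachb$aeegaaech  h
   17  gaaechfacbhceachb$aee  e
   18  hb$aeegaaechfacbhceac  c
   19  hceachb$aeegaaechfacb  b
   20  hfacbhceachb$aeegaaec  c

bgfea$hcahaecaaehecbc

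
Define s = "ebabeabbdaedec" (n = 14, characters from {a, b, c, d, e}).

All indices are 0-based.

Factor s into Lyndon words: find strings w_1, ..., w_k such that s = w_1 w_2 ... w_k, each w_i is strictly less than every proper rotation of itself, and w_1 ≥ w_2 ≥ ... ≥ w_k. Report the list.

["e", "b", "abe", "abbdaedec"]

emit factor 1: 'e' (i=0, period=1)
emit factor 2: 'b' (i=1, period=1)
emit factor 3: 'abe' (i=2, period=3)
emit factor 4: 'abbdaedec' (i=5, period=9)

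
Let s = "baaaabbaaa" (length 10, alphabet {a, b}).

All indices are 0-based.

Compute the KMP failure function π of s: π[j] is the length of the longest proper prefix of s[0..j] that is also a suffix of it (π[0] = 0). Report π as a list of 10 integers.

[0, 0, 0, 0, 0, 1, 1, 2, 3, 4]

π[0] = 0
j=1 s[j]='a': π[1]=0 (border '')
j=2 s[j]='a': π[2]=0 (border '')
j=3 s[j]='a': π[3]=0 (border '')
j=4 s[j]='a': π[4]=0 (border '')
j=5 s[j]='b': π[5]=1 (border 'b')
j=6 s[j]='b': k: 1→0; π[6]=1 (border 'b')
j=7 s[j]='a': π[7]=2 (border 'ba')
j=8 s[j]='a': π[8]=3 (border 'baa')
j=9 s[j]='a': π[9]=4 (border 'baaa')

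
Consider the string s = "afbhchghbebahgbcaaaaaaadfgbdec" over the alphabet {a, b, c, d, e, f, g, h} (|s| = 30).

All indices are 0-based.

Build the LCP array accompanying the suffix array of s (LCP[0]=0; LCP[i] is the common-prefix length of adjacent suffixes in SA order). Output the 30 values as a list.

rank | idx | suffix
   0 |  16 | aaaaaaadfgbdec
   1 |  17 | aaaaaadfgbdec
   2 |  18 | aaaaadfgbdec
   3 |  19 | aaaadfgbdec
   4 |  20 | aaadfgbdec
   5 |  21 | aadfgbdec
   6 |  22 | adfgbdec
   7 |   0 | afbhchghbebahgbcaaaaaaadfgbdec
   8 |  11 | ahgbcaaaaaaadfgbdec
   9 |  10 | bahgbcaaaaaaadfgbdec
  10 |  14 | bcaaaaaaadfgbdec
  11 |  26 | bdec
  12 |   8 | bebahgbcaaaaaaadfgbdec
  13 |   2 | bhchghbebahgbcaaaaaaadfgbdec
  14 |  29 | c
  15 |  15 | caaaaaaadfgbdec
  16 |   4 | chghbebahgbcaaaaaaadfgbdec
  17 |  27 | dec
  18 |  23 | dfgbdec
  19 |   9 | ebahgbcaaaaaaadfgbdec
  20 |  28 | ec
  21 |   1 | fbhchghbebahgbcaaaaaaadfgbdec
  22 |  24 | fgbdec
  23 |  13 | gbcaaaaaaadfgbdec
  24 |  25 | gbdec
  25 |   6 | ghbebahgbcaaaaaaadfgbdec
  26 |   7 | hbebahgbcaaaaaaadfgbdec
  27 |   3 | hchghbebahgbcaaaaaaadfgbdec
  28 |  12 | hgbcaaaaaaadfgbdec
  29 |   5 | hghbebahgbcaaaaaaadfgbdec

SA = [16, 17, 18, 19, 20, 21, 22, 0, 11, 10, 14, 26, 8, 2, 29, 15, 4, 27, 23, 9, 28, 1, 24, 13, 25, 6, 7, 3, 12, 5]
rank  pair      lcp
   1  s[16:],s[17:]  6  'aaaaaa'
   2  s[17:],s[18:]  5  'aaaaa'
   3  s[18:],s[19:]  4  'aaaa'
   4  s[19:],s[20:]  3  'aaa'
   5  s[20:],s[21:]  2  'aa'
   6  s[21:],s[22:]  1  'a'
   7  s[22:],s[0:]  1  'a'
   8  s[0:],s[11:]  1  'a'
   9  s[11:],s[10:]  0  ''
  10  s[10:],s[14:]  1  'b'
  11  s[14:],s[26:]  1  'b'
  12  s[26:],s[8:]  1  'b'
  13  s[8:],s[2:]  1  'b'
  14  s[2:],s[29:]  0  ''
  15  s[29:],s[15:]  1  'c'
  16  s[15:],s[4:]  1  'c'
  17  s[4:],s[27:]  0  ''
  18  s[27:],s[23:]  1  'd'
  19  s[23:],s[9:]  0  ''
  20  s[9:],s[28:]  1  'e'
  21  s[28:],s[1:]  0  ''
  22  s[1:],s[24:]  1  'f'
  23  s[24:],s[13:]  0  ''
  24  s[13:],s[25:]  2  'gb'
  25  s[25:],s[6:]  1  'g'
  26  s[6:],s[7:]  0  ''
  27  s[7:],s[3:]  1  'h'
  28  s[3:],s[12:]  1  'h'
  29  s[12:],s[5:]  2  'hg'

[0, 6, 5, 4, 3, 2, 1, 1, 1, 0, 1, 1, 1, 1, 0, 1, 1, 0, 1, 0, 1, 0, 1, 0, 2, 1, 0, 1, 1, 2]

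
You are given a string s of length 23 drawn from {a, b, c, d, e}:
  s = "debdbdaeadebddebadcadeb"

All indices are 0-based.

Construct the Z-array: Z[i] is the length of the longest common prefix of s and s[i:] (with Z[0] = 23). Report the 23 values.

Z[0]=23
i=1: i≥r, start 0; Z[1]=0
i=2: i≥r, start 0; Z[2]=0
i=3: i≥r, start 0; Z[3]=1 grow→box=[3,4)
i=4: i≥r, start 0; Z[4]=0
i=5: i≥r, start 0; Z[5]=1 grow→box=[5,6)
i=6: i≥r, start 0; Z[6]=0
i=7: i≥r, start 0; Z[7]=0
i=8: i≥r, start 0; Z[8]=0
i=9: i≥r, start 0; Z[9]=4 grow→box=[9,13)
i=10: min(r-i=3, Z[1]=0)=0; Z[10]=0
i=11: min(r-i=2, Z[2]=0)=0; Z[11]=0
i=12: min(r-i=1, Z[3]=1)=1; Z[12]=1
i=13: i≥r, start 0; Z[13]=3 grow→box=[13,16)
i=14: min(r-i=2, Z[1]=0)=0; Z[14]=0
i=15: min(r-i=1, Z[2]=0)=0; Z[15]=0
i=16: i≥r, start 0; Z[16]=0
i=17: i≥r, start 0; Z[17]=1 grow→box=[17,18)
i=18: i≥r, start 0; Z[18]=0
i=19: i≥r, start 0; Z[19]=0
i=20: i≥r, start 0; Z[20]=3 grow→box=[20,23)
i=21: min(r-i=2, Z[1]=0)=0; Z[21]=0
i=22: min(r-i=1, Z[2]=0)=0; Z[22]=0

[23, 0, 0, 1, 0, 1, 0, 0, 0, 4, 0, 0, 1, 3, 0, 0, 0, 1, 0, 0, 3, 0, 0]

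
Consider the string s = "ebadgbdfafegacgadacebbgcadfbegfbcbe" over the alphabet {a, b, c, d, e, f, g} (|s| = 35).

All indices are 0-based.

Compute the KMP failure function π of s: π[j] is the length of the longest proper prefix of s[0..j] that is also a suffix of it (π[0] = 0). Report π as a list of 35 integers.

π[0] = 0
j=1 s[j]='b': π[1]=0 (border '')
j=2 s[j]='a': π[2]=0 (border '')
j=3 s[j]='d': π[3]=0 (border '')
j=4 s[j]='g': π[4]=0 (border '')
j=5 s[j]='b': π[5]=0 (border '')
j=6 s[j]='d': π[6]=0 (border '')
j=7 s[j]='f': π[7]=0 (border '')
j=8 s[j]='a': π[8]=0 (border '')
j=9 s[j]='f': π[9]=0 (border '')
j=10 s[j]='e': π[10]=1 (border 'e')
j=11 s[j]='g': k: 1→0; π[11]=0 (border '')
j=12 s[j]='a': π[12]=0 (border '')
j=13 s[j]='c': π[13]=0 (border '')
j=14 s[j]='g': π[14]=0 (border '')
j=15 s[j]='a': π[15]=0 (border '')
j=16 s[j]='d': π[16]=0 (border '')
j=17 s[j]='a': π[17]=0 (border '')
j=18 s[j]='c': π[18]=0 (border '')
j=19 s[j]='e': π[19]=1 (border 'e')
j=20 s[j]='b': π[20]=2 (border 'eb')
j=21 s[j]='b': k: 2→0; π[21]=0 (border '')
j=22 s[j]='g': π[22]=0 (border '')
j=23 s[j]='c': π[23]=0 (border '')
j=24 s[j]='a': π[24]=0 (border '')
j=25 s[j]='d': π[25]=0 (border '')
j=26 s[j]='f': π[26]=0 (border '')
j=27 s[j]='b': π[27]=0 (border '')
j=28 s[j]='e': π[28]=1 (border 'e')
j=29 s[j]='g': k: 1→0; π[29]=0 (border '')
j=30 s[j]='f': π[30]=0 (border '')
j=31 s[j]='b': π[31]=0 (border '')
j=32 s[j]='c': π[32]=0 (border '')
j=33 s[j]='b': π[33]=0 (border '')
j=34 s[j]='e': π[34]=1 (border 'e')

[0, 0, 0, 0, 0, 0, 0, 0, 0, 0, 1, 0, 0, 0, 0, 0, 0, 0, 0, 1, 2, 0, 0, 0, 0, 0, 0, 0, 1, 0, 0, 0, 0, 0, 1]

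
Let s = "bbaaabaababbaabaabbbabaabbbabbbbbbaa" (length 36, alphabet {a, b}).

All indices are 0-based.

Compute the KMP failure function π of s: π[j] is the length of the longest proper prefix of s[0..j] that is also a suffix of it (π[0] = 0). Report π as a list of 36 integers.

π[0] = 0
j=1 s[j]='b': π[1]=1 (border 'b')
j=2 s[j]='a': k: 1→0; π[2]=0 (border '')
j=3 s[j]='a': π[3]=0 (border '')
j=4 s[j]='a': π[4]=0 (border '')
j=5 s[j]='b': π[5]=1 (border 'b')
j=6 s[j]='a': k: 1→0; π[6]=0 (border '')
j=7 s[j]='a': π[7]=0 (border '')
j=8 s[j]='b': π[8]=1 (border 'b')
j=9 s[j]='a': k: 1→0; π[9]=0 (border '')
j=10 s[j]='b': π[10]=1 (border 'b')
j=11 s[j]='b': π[11]=2 (border 'bb')
j=12 s[j]='a': π[12]=3 (border 'bba')
j=13 s[j]='a': π[13]=4 (border 'bbaa')
j=14 s[j]='b': k: 4→0; π[14]=1 (border 'b')
j=15 s[j]='a': k: 1→0; π[15]=0 (border '')
j=16 s[j]='a': π[16]=0 (border '')
j=17 s[j]='b': π[17]=1 (border 'b')
j=18 s[j]='b': π[18]=2 (border 'bb')
j=19 s[j]='b': k: 2→1; π[19]=2 (border 'bb')
j=20 s[j]='a': π[20]=3 (border 'bba')
j=21 s[j]='b': k: 3→0; π[21]=1 (border 'b')
j=22 s[j]='a': k: 1→0; π[22]=0 (border '')
j=23 s[j]='a': π[23]=0 (border '')
j=24 s[j]='b': π[24]=1 (border 'b')
j=25 s[j]='b': π[25]=2 (border 'bb')
j=26 s[j]='b': k: 2→1; π[26]=2 (border 'bb')
j=27 s[j]='a': π[27]=3 (border 'bba')
j=28 s[j]='b': k: 3→0; π[28]=1 (border 'b')
j=29 s[j]='b': π[29]=2 (border 'bb')
j=30 s[j]='b': k: 2→1; π[30]=2 (border 'bb')
j=31 s[j]='b': k: 2→1; π[31]=2 (border 'bb')
j=32 s[j]='b': k: 2→1; π[32]=2 (border 'bb')
j=33 s[j]='b': k: 2→1; π[33]=2 (border 'bb')
j=34 s[j]='a': π[34]=3 (border 'bba')
j=35 s[j]='a': π[35]=4 (border 'bbaa')

[0, 1, 0, 0, 0, 1, 0, 0, 1, 0, 1, 2, 3, 4, 1, 0, 0, 1, 2, 2, 3, 1, 0, 0, 1, 2, 2, 3, 1, 2, 2, 2, 2, 2, 3, 4]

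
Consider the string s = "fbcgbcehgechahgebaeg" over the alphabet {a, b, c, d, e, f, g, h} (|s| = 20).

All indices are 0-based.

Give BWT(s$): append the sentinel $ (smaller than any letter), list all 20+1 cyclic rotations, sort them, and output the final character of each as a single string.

rank  rotation               last
    0  $fbcgbcehgechahgebaeg  g
    1  aeg$fbcgbcehgechahgeb  b
    2  ahgebaeg$fbcgbcehgech  h
    3  baeg$fbcgbcehgechahge  e
    4  bcehgechahgebaeg$fbcg  g
    5  bcgbcehgechahgebaeg$f  f
    6  cehgechahgebaeg$fbcgb  b
    7  cgbcehgechahgebaeg$fb  b
    8  chahgebaeg$fbcgbcehge  e
    9  ebaeg$fbcgbcehgechahg  g
   10  echahgebaeg$fbcgbcehg  g
   11  eg$fbcgbcehgechahgeba  a
   12  ehgechahgebaeg$fbcgbc  c
   13  fbcgbcehgechahgebaeg$  $
   14  g$fbcgbcehgechahgebae  e
   15  gbcehgechahgebaeg$fbc  c
   16  gebaeg$fbcgbcehgechah  h
   17  gechahgebaeg$fbcgbceh  h
   18  hahgebaeg$fbcgbcehgec  c
   19  hgebaeg$fbcgbcehgecha  a
   20  hgechahgebaeg$fbcgbce  e

gbhegfbbeggac$echhcae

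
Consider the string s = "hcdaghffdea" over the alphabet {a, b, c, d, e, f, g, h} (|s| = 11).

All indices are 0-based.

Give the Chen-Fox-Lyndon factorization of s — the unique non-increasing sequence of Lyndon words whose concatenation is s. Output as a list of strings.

emit factor 1: 'h' (i=0, period=1)
emit factor 2: 'cd' (i=1, period=2)
emit factor 3: 'aghffde' (i=3, period=7)
emit factor 4: 'a' (i=10, period=1)

["h", "cd", "aghffde", "a"]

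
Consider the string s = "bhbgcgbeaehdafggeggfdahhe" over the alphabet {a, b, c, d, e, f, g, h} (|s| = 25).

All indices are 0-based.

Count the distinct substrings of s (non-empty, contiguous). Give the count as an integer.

306

sorted suffixes:
  #0 SA[0]=8  'aehdafggeggfdahhe'
  #1 SA[1]=12  'afggeggfdahhe'
  #2 SA[2]=21  'ahhe'
  #3 SA[3]=6  'beaehdafggeggfdahhe'
  #4 SA[4]=2  'bgcgbeaehdafggeggfdahhe'
  #5 SA[5]=0  'bhbgcgbeaehdafggeggfdahhe'
  #6 SA[6]=4  'cgbeaehdafggeggfdahhe'
  #7 SA[7]=11  'dafggeggfdahhe'
  #8 SA[8]=20  'dahhe'
  #9 SA[9]=24  'e'
  #10 SA[10]=7  'eaehdafggeggfdahhe'
  #11 SA[11]=16  'eggfdahhe'
  #12 SA[12]=9  'ehdafggeggfdahhe'
  #13 SA[13]=19  'fdahhe'
  #14 SA[14]=13  'fggeggfdahhe'
  #15 SA[15]=5  'gbeaehdafggeggfdahhe'
  #16 SA[16]=3  'gcgbeaehdafggeggfdahhe'
  #17 SA[17]=15  'geggfdahhe'
  #18 SA[18]=18  'gfdahhe'
  #19 SA[19]=14  'ggeggfdahhe'
  #20 SA[20]=17  'ggfdahhe'
  #21 SA[21]=1  'hbgcgbeaehdafggeggfdahhe'
  #22 SA[22]=10  'hdafggeggfdahhe'
  #23 SA[23]=23  'he'
  #24 SA[24]=22  'hhe'

SA = [8, 12, 21, 6, 2, 0, 4, 11, 20, 24, 7, 16, 9, 19, 13, 5, 3, 15, 18, 14, 17, 1, 10, 23, 22]
[i] adj suffixes → lcp
  [1] 8/12 → 1 ('a')
  [2] 12/21 → 1 ('a')
  [3] 21/6 → 0 ('')
  [4] 6/2 → 1 ('b')
  [5] 2/0 → 1 ('b')
  [6] 0/4 → 0 ('')
  [7] 4/11 → 0 ('')
  [8] 11/20 → 2 ('da')
  [9] 20/24 → 0 ('')
  [10] 24/7 → 1 ('e')
  [11] 7/16 → 1 ('e')
  [12] 16/9 → 1 ('e')
  [13] 9/19 → 0 ('')
  [14] 19/13 → 1 ('f')
  [15] 13/5 → 0 ('')
  [16] 5/3 → 1 ('g')
  [17] 3/15 → 1 ('g')
  [18] 15/18 → 1 ('g')
  [19] 18/14 → 1 ('g')
  [20] 14/17 → 2 ('gg')
  [21] 17/1 → 0 ('')
  [22] 1/10 → 1 ('h')
  [23] 10/23 → 1 ('h')
  [24] 23/22 → 1 ('h')

n(n+1)/2 = 25·26/2 = 325
Σ LCP = 0 + 1 + 1 + 0 + 1 + 1 + 0 + 0 + 2 + 0 + 1 + 1 + 1 + 0 + 1 + 0 + 1 + 1 + 1 + 1 + 2 + 0 + 1 + 1 + 1 = 19
distinct = 325 − 19 = 306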